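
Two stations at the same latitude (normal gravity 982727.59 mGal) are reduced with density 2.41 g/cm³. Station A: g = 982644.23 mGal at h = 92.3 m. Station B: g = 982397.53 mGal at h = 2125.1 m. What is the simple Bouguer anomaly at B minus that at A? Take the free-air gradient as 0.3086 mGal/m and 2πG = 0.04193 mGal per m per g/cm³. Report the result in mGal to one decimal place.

Δg_SB(A) = 982644.23 − 982727.59 + 0.3086×92.3 − 0.04193×2.41×92.3 = -64.20 mGal
Δg_SB(B) = 982397.53 − 982727.59 + 0.3086×2125.1 − 0.04193×2.41×2125.1 = 111.00 mGal
Difference = 111.00 − (-64.20) = 175.20 mGal

175.2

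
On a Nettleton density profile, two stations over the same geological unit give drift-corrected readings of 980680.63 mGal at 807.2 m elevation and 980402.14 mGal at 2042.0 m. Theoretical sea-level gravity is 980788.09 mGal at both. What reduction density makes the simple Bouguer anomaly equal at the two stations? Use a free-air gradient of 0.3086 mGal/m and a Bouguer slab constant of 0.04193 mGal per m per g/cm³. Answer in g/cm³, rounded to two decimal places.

Δg_obs = 980402.14 − 980680.63 = -278.49 mGal over Δh = 2042.0 − 807.2 = 1234.8 m
Equal Bouguer anomalies ⇒ Δg_obs + (0.3086 − 0.04193ρ)·Δh = 0
0.3086 − 0.04193ρ = −Δg_obs/Δh = 0.22553
ρ = (0.3086 − 0.22553) / 0.04193 = 1.98 g/cm³

1.98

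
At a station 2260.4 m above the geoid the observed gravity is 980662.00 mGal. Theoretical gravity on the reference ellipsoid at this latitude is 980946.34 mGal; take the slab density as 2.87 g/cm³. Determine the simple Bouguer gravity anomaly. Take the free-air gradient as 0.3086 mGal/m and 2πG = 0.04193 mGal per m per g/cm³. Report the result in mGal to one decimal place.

141.2

Free-air correction = 0.3086 × 2260.4 = 697.56 mGal
Free-air anomaly = 980662.00 − 980946.34 + (697.56) = 413.22 mGal
Bouguer slab correction = 0.04193 × 2.87 × 2260.4 = 272.01 mGal
Simple Bouguer anomaly = 413.22 − (272.01) = 141.21 mGal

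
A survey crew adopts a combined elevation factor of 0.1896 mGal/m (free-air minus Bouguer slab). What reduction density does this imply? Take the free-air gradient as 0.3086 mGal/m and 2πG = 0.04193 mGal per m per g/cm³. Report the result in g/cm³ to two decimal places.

2.84

0.1896 = 0.3086 − 0.04193 × ρ
ρ = (0.3086 − 0.1896) / 0.04193 = 2.84 g/cm³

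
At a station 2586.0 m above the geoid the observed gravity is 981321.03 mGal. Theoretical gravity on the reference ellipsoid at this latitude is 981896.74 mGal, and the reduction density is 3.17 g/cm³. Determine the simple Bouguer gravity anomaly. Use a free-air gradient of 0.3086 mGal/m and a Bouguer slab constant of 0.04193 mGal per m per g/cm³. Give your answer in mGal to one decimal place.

Free-air correction = 0.3086 × 2586.0 = 798.04 mGal
Free-air anomaly = 981321.03 − 981896.74 + (798.04) = 222.33 mGal
Bouguer slab correction = 0.04193 × 3.17 × 2586.0 = 343.73 mGal
Simple Bouguer anomaly = 222.33 − (343.73) = -121.40 mGal

-121.4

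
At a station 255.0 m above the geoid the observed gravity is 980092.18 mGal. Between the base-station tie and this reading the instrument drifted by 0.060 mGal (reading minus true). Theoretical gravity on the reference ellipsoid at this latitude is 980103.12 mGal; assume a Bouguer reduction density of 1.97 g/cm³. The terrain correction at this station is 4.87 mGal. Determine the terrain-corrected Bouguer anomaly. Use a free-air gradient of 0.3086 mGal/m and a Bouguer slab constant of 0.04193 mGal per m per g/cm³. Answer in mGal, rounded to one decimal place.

51.5

Drift-corrected reading = 980092.18 − (0.060) = 980092.120 mGal
Free-air correction = 0.3086 × 255.0 = 78.69 mGal
Free-air anomaly = 980092.120 − 980103.12 + (78.69) = 67.690 mGal
Bouguer slab correction = 0.04193 × 1.97 × 255.0 = 21.06 mGal
Simple Bouguer anomaly = 67.690 − (21.06) = 46.630 mGal
Complete Bouguer anomaly = 46.630 + 4.87 = 51.500 mGal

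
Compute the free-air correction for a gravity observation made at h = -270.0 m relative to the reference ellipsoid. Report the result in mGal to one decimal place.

Free-air correction = 0.3086 × -270.0 = -83.3 mGal

-83.3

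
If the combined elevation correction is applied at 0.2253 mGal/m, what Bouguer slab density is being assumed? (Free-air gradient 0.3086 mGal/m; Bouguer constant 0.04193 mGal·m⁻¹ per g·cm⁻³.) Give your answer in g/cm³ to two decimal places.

1.99

0.2253 = 0.3086 − 0.04193 × ρ
ρ = (0.3086 − 0.2253) / 0.04193 = 1.99 g/cm³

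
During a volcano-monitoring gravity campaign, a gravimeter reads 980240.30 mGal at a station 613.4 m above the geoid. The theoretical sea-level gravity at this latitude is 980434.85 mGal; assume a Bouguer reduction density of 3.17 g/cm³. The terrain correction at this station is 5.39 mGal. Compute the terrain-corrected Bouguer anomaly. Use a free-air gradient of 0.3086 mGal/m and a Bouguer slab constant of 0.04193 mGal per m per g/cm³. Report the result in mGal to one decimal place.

-81.4

Free-air correction = 0.3086 × 613.4 = 189.30 mGal
Free-air anomaly = 980240.30 − 980434.85 + (189.30) = -5.25 mGal
Bouguer slab correction = 0.04193 × 3.17 × 613.4 = 81.53 mGal
Simple Bouguer anomaly = -5.25 − (81.53) = -86.78 mGal
Complete Bouguer anomaly = -86.78 + 5.39 = -81.39 mGal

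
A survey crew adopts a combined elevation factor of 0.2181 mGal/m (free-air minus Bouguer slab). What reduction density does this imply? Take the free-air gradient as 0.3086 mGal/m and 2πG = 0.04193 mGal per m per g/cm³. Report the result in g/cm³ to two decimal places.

2.16

0.2181 = 0.3086 − 0.04193 × ρ
ρ = (0.3086 − 0.2181) / 0.04193 = 2.16 g/cm³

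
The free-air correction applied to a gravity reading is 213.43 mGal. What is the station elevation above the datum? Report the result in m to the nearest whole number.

692

h = 213.43 / 0.3086 = 691.61 m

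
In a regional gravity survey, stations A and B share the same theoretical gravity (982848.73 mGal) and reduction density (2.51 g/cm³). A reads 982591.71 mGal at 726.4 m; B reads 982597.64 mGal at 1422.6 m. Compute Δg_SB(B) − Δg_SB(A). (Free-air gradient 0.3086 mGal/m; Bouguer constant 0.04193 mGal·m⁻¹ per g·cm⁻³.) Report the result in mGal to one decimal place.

147.5

Δg_SB(A) = 982591.71 − 982848.73 + 0.3086×726.4 − 0.04193×2.51×726.4 = -109.30 mGal
Δg_SB(B) = 982597.64 − 982848.73 + 0.3086×1422.6 − 0.04193×2.51×1422.6 = 38.20 mGal
Difference = 38.20 − (-109.30) = 147.50 mGal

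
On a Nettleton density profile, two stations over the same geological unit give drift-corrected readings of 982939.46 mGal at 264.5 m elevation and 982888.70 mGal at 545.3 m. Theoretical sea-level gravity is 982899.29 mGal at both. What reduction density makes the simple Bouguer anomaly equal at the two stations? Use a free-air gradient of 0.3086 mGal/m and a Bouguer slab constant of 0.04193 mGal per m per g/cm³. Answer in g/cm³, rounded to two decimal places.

Δg_obs = 982888.70 − 982939.46 = -50.76 mGal over Δh = 545.3 − 264.5 = 280.8 m
Equal Bouguer anomalies ⇒ Δg_obs + (0.3086 − 0.04193ρ)·Δh = 0
0.3086 − 0.04193ρ = −Δg_obs/Δh = 0.18077
ρ = (0.3086 − 0.18077) / 0.04193 = 3.05 g/cm³

3.05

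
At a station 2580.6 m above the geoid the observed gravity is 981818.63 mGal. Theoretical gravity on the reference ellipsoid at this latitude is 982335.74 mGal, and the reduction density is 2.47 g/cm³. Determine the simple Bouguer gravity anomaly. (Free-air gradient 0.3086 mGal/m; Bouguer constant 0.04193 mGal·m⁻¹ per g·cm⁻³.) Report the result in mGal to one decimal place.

12.0

Free-air correction = 0.3086 × 2580.6 = 796.37 mGal
Free-air anomaly = 981818.63 − 982335.74 + (796.37) = 279.26 mGal
Bouguer slab correction = 0.04193 × 2.47 × 2580.6 = 267.27 mGal
Simple Bouguer anomaly = 279.26 − (267.27) = 11.99 mGal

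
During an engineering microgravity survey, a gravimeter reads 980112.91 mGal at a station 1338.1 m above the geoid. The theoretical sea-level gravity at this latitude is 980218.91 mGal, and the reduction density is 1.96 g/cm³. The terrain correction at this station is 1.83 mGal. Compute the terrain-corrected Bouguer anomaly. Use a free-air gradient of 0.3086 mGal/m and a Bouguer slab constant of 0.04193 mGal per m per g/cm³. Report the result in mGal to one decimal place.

198.8

Free-air correction = 0.3086 × 1338.1 = 412.94 mGal
Free-air anomaly = 980112.91 − 980218.91 + (412.94) = 306.94 mGal
Bouguer slab correction = 0.04193 × 1.96 × 1338.1 = 109.97 mGal
Simple Bouguer anomaly = 306.94 − (109.97) = 196.97 mGal
Complete Bouguer anomaly = 196.97 + 1.83 = 198.80 mGal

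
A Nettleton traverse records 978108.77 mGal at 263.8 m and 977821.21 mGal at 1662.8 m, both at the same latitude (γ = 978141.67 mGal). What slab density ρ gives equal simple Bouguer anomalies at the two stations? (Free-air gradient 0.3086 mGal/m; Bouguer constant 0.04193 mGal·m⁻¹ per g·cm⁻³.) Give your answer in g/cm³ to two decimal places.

Δg_obs = 977821.21 − 978108.77 = -287.56 mGal over Δh = 1662.8 − 263.8 = 1399.0 m
Equal Bouguer anomalies ⇒ Δg_obs + (0.3086 − 0.04193ρ)·Δh = 0
0.3086 − 0.04193ρ = −Δg_obs/Δh = 0.20555
ρ = (0.3086 − 0.20555) / 0.04193 = 2.46 g/cm³

2.46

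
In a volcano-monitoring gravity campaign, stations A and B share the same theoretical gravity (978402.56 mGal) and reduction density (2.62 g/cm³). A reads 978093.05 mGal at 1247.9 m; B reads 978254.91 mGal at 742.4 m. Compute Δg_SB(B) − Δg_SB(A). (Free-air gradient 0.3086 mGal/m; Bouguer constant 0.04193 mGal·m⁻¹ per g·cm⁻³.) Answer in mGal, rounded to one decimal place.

Δg_SB(A) = 978093.05 − 978402.56 + 0.3086×1247.9 − 0.04193×2.62×1247.9 = -61.50 mGal
Δg_SB(B) = 978254.91 − 978402.56 + 0.3086×742.4 − 0.04193×2.62×742.4 = -0.10 mGal
Difference = -0.10 − (-61.50) = 61.40 mGal

61.4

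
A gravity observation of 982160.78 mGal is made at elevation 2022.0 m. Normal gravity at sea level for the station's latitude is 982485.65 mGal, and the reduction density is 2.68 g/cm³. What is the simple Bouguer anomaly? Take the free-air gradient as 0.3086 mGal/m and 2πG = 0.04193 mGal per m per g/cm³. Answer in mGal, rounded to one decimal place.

Free-air correction = 0.3086 × 2022.0 = 623.99 mGal
Free-air anomaly = 982160.78 − 982485.65 + (623.99) = 299.12 mGal
Bouguer slab correction = 0.04193 × 2.68 × 2022.0 = 227.22 mGal
Simple Bouguer anomaly = 299.12 − (227.22) = 71.90 mGal

71.9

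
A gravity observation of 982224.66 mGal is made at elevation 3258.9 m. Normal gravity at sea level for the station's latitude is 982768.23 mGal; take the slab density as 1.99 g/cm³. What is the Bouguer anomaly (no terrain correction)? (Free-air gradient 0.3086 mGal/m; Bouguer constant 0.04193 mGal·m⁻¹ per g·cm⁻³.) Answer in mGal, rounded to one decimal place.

Free-air correction = 0.3086 × 3258.9 = 1005.70 mGal
Free-air anomaly = 982224.66 − 982768.23 + (1005.70) = 462.13 mGal
Bouguer slab correction = 0.04193 × 1.99 × 3258.9 = 271.92 mGal
Simple Bouguer anomaly = 462.13 − (271.92) = 190.21 mGal

190.2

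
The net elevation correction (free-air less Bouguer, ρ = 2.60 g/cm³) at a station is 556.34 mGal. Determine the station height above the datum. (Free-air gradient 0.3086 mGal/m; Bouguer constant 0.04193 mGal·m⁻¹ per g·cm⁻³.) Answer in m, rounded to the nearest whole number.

Combined gradient = 0.3086 − 0.04193 × 2.60 = 0.1995820 mGal/m
h = 556.34 / 0.1995820 = 2787.53 m

2788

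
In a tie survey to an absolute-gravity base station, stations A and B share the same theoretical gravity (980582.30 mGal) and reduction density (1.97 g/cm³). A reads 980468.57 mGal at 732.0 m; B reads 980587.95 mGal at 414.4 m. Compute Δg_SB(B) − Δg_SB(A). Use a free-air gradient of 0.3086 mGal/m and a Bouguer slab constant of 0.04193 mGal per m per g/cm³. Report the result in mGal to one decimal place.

47.6

Δg_SB(A) = 980468.57 − 980582.30 + 0.3086×732.0 − 0.04193×1.97×732.0 = 51.70 mGal
Δg_SB(B) = 980587.95 − 980582.30 + 0.3086×414.4 − 0.04193×1.97×414.4 = 99.30 mGal
Difference = 99.30 − (51.70) = 47.60 mGal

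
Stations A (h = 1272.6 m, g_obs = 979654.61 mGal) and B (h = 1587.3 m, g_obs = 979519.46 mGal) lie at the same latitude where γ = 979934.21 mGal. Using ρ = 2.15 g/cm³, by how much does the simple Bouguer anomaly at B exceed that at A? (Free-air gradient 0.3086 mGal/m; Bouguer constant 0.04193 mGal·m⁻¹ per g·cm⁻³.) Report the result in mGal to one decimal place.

Δg_SB(A) = 979654.61 − 979934.21 + 0.3086×1272.6 − 0.04193×2.15×1272.6 = -1.60 mGal
Δg_SB(B) = 979519.46 − 979934.21 + 0.3086×1587.3 − 0.04193×2.15×1587.3 = -68.00 mGal
Difference = -68.00 − (-1.60) = -66.40 mGal

-66.4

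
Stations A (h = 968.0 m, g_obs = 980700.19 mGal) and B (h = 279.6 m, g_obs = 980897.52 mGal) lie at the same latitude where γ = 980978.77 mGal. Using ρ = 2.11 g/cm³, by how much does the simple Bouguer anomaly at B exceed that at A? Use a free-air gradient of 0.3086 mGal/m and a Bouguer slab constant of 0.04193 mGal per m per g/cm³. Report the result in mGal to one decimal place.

45.8

Δg_SB(A) = 980700.19 − 980978.77 + 0.3086×968.0 − 0.04193×2.11×968.0 = -65.50 mGal
Δg_SB(B) = 980897.52 − 980978.77 + 0.3086×279.6 − 0.04193×2.11×279.6 = -19.70 mGal
Difference = -19.70 − (-65.50) = 45.80 mGal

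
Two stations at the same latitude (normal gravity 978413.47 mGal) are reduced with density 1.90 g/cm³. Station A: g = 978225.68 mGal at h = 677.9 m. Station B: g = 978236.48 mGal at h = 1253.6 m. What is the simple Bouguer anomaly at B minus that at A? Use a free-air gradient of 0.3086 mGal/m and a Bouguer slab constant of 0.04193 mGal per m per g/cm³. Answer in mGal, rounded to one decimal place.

Δg_SB(A) = 978225.68 − 978413.47 + 0.3086×677.9 − 0.04193×1.90×677.9 = -32.60 mGal
Δg_SB(B) = 978236.48 − 978413.47 + 0.3086×1253.6 − 0.04193×1.90×1253.6 = 110.00 mGal
Difference = 110.00 − (-32.60) = 142.60 mGal

142.6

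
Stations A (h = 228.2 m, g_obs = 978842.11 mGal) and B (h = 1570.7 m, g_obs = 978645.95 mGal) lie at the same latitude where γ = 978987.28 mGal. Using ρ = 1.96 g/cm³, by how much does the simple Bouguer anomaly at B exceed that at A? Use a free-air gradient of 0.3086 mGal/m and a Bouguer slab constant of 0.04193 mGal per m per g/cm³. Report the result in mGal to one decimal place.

Δg_SB(A) = 978842.11 − 978987.28 + 0.3086×228.2 − 0.04193×1.96×228.2 = -93.50 mGal
Δg_SB(B) = 978645.95 − 978987.28 + 0.3086×1570.7 − 0.04193×1.96×1570.7 = 14.30 mGal
Difference = 14.30 − (-93.50) = 107.80 mGal

107.8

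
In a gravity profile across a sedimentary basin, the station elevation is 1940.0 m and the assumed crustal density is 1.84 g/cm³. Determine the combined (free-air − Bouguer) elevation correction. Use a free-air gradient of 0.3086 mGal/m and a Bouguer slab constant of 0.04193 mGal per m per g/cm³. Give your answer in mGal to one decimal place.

Combined gradient = 0.3086 − 0.04193 × 1.84 = 0.2314488 mGal/m
Combined elevation correction = 0.2314488 × 1940.0 = 449.0 mGal

449.0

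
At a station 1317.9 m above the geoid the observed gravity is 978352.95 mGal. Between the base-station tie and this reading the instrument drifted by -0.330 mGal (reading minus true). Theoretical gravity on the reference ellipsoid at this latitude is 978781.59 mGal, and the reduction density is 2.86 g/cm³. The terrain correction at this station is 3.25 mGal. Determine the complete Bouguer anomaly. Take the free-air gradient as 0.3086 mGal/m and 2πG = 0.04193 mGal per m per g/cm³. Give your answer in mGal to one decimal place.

-176.4

Drift-corrected reading = 978352.95 − (-0.330) = 978353.280 mGal
Free-air correction = 0.3086 × 1317.9 = 406.70 mGal
Free-air anomaly = 978353.280 − 978781.59 + (406.70) = -21.610 mGal
Bouguer slab correction = 0.04193 × 2.86 × 1317.9 = 158.04 mGal
Simple Bouguer anomaly = -21.610 − (158.04) = -179.650 mGal
Complete Bouguer anomaly = -179.650 + 3.25 = -176.400 mGal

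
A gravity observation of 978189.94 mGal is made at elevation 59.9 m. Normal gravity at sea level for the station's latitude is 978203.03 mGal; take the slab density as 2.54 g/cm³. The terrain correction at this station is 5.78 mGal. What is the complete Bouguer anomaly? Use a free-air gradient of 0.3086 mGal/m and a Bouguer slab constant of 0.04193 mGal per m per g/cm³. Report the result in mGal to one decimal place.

4.8

Free-air correction = 0.3086 × 59.9 = 18.49 mGal
Free-air anomaly = 978189.94 − 978203.03 + (18.49) = 5.40 mGal
Bouguer slab correction = 0.04193 × 2.54 × 59.9 = 6.38 mGal
Simple Bouguer anomaly = 5.40 − (6.38) = -0.98 mGal
Complete Bouguer anomaly = -0.98 + 5.78 = 4.80 mGal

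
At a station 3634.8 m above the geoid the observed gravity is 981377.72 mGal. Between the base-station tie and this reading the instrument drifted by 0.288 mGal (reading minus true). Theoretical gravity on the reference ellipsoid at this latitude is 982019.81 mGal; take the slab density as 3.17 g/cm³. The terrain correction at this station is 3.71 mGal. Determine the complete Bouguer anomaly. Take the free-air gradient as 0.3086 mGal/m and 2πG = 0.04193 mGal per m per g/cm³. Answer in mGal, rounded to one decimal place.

Drift-corrected reading = 981377.72 − (0.288) = 981377.432 mGal
Free-air correction = 0.3086 × 3634.8 = 1121.70 mGal
Free-air anomaly = 981377.432 − 982019.81 + (1121.70) = 479.322 mGal
Bouguer slab correction = 0.04193 × 3.17 × 3634.8 = 483.13 mGal
Simple Bouguer anomaly = 479.322 − (483.13) = -3.808 mGal
Complete Bouguer anomaly = -3.808 + 3.71 = -0.098 mGal

-0.1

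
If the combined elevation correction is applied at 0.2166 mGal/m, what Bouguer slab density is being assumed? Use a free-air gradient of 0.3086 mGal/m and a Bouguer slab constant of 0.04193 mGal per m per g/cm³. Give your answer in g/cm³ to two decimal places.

0.2166 = 0.3086 − 0.04193 × ρ
ρ = (0.3086 − 0.2166) / 0.04193 = 2.19 g/cm³

2.19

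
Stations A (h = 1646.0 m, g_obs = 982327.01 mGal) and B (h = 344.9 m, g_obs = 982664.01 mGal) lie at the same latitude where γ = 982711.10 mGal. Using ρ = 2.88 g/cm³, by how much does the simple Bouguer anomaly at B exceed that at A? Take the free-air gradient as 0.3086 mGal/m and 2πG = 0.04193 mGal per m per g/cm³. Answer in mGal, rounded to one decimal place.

Δg_SB(A) = 982327.01 − 982711.10 + 0.3086×1646.0 − 0.04193×2.88×1646.0 = -74.90 mGal
Δg_SB(B) = 982664.01 − 982711.10 + 0.3086×344.9 − 0.04193×2.88×344.9 = 17.70 mGal
Difference = 17.70 − (-74.90) = 92.60 mGal

92.6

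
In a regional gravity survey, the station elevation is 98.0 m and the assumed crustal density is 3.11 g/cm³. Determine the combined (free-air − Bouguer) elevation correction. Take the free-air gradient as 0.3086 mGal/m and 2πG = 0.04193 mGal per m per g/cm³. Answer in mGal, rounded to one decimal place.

Combined gradient = 0.3086 − 0.04193 × 3.11 = 0.1781977 mGal/m
Combined elevation correction = 0.1781977 × 98.0 = 17.5 mGal

17.5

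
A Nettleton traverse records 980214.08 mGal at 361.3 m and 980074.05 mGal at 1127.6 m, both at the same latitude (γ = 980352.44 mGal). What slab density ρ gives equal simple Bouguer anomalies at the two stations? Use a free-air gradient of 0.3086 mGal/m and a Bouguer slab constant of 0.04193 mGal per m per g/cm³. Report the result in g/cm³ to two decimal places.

3.00

Δg_obs = 980074.05 − 980214.08 = -140.03 mGal over Δh = 1127.6 − 361.3 = 766.3 m
Equal Bouguer anomalies ⇒ Δg_obs + (0.3086 − 0.04193ρ)·Δh = 0
0.3086 − 0.04193ρ = −Δg_obs/Δh = 0.18274
ρ = (0.3086 − 0.18274) / 0.04193 = 3.00 g/cm³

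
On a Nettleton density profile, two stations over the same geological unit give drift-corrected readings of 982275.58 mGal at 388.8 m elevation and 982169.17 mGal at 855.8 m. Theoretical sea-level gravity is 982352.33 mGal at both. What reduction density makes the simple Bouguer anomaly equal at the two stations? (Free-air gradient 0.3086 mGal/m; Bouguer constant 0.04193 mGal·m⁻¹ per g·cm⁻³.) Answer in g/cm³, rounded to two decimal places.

1.93

Δg_obs = 982169.17 − 982275.58 = -106.41 mGal over Δh = 855.8 − 388.8 = 467.0 m
Equal Bouguer anomalies ⇒ Δg_obs + (0.3086 − 0.04193ρ)·Δh = 0
0.3086 − 0.04193ρ = −Δg_obs/Δh = 0.22786
ρ = (0.3086 − 0.22786) / 0.04193 = 1.93 g/cm³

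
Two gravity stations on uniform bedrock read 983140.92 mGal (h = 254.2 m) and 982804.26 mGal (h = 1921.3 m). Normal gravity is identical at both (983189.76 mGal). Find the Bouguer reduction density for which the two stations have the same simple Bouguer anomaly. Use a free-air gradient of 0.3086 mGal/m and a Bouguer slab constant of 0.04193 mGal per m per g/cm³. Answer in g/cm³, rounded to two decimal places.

2.54

Δg_obs = 982804.26 − 983140.92 = -336.66 mGal over Δh = 1921.3 − 254.2 = 1667.1 m
Equal Bouguer anomalies ⇒ Δg_obs + (0.3086 − 0.04193ρ)·Δh = 0
0.3086 − 0.04193ρ = −Δg_obs/Δh = 0.20194
ρ = (0.3086 − 0.20194) / 0.04193 = 2.54 g/cm³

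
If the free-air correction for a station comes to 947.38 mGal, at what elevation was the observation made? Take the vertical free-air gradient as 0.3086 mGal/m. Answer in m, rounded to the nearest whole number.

3070

h = 947.38 / 0.3086 = 3069.93 m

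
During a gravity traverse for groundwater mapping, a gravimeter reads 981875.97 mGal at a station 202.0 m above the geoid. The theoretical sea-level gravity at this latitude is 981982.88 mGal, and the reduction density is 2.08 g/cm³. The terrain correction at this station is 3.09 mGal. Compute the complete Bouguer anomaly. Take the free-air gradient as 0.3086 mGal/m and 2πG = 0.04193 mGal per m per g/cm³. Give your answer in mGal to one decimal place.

Free-air correction = 0.3086 × 202.0 = 62.34 mGal
Free-air anomaly = 981875.97 − 981982.88 + (62.34) = -44.57 mGal
Bouguer slab correction = 0.04193 × 2.08 × 202.0 = 17.62 mGal
Simple Bouguer anomaly = -44.57 − (17.62) = -62.19 mGal
Complete Bouguer anomaly = -62.19 + 3.09 = -59.10 mGal

-59.1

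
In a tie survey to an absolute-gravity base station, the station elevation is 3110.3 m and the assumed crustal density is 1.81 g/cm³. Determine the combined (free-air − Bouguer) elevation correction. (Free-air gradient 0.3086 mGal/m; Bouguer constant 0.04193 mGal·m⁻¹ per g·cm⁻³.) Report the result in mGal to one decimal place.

723.8

Combined gradient = 0.3086 − 0.04193 × 1.81 = 0.2327067 mGal/m
Combined elevation correction = 0.2327067 × 3110.3 = 723.8 mGal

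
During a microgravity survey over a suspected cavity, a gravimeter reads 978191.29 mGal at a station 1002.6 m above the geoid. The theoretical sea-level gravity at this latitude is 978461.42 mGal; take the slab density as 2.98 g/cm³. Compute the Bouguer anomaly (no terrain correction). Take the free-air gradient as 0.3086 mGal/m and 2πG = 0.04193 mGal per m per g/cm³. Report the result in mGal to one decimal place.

-86.0

Free-air correction = 0.3086 × 1002.6 = 309.40 mGal
Free-air anomaly = 978191.29 − 978461.42 + (309.40) = 39.27 mGal
Bouguer slab correction = 0.04193 × 2.98 × 1002.6 = 125.28 mGal
Simple Bouguer anomaly = 39.27 − (125.28) = -86.01 mGal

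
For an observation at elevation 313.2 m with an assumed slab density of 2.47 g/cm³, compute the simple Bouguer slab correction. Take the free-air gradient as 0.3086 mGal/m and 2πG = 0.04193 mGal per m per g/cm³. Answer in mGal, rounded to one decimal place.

32.4

Bouguer slab correction = 0.04193 × 2.47 × 313.2 = 32.4 mGal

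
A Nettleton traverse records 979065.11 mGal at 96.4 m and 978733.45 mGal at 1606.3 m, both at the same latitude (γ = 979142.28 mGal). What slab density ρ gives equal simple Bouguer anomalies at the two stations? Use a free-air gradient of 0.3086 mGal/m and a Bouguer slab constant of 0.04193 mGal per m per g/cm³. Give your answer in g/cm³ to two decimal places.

Δg_obs = 978733.45 − 979065.11 = -331.66 mGal over Δh = 1606.3 − 96.4 = 1509.9 m
Equal Bouguer anomalies ⇒ Δg_obs + (0.3086 − 0.04193ρ)·Δh = 0
0.3086 − 0.04193ρ = −Δg_obs/Δh = 0.21966
ρ = (0.3086 − 0.21966) / 0.04193 = 2.12 g/cm³

2.12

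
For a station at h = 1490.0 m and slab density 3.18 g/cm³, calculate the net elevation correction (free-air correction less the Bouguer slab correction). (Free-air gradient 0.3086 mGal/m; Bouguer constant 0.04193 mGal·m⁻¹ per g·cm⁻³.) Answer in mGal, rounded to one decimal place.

261.1

Combined gradient = 0.3086 − 0.04193 × 3.18 = 0.1752626 mGal/m
Combined elevation correction = 0.1752626 × 1490.0 = 261.1 mGal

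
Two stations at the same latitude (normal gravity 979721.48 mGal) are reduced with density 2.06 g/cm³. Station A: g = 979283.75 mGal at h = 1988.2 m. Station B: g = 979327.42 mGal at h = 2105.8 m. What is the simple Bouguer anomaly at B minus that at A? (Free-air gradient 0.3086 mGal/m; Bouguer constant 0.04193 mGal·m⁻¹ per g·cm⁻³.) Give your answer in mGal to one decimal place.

69.8

Δg_SB(A) = 979283.75 − 979721.48 + 0.3086×1988.2 − 0.04193×2.06×1988.2 = 4.10 mGal
Δg_SB(B) = 979327.42 − 979721.48 + 0.3086×2105.8 − 0.04193×2.06×2105.8 = 73.90 mGal
Difference = 73.90 − (4.10) = 69.80 mGal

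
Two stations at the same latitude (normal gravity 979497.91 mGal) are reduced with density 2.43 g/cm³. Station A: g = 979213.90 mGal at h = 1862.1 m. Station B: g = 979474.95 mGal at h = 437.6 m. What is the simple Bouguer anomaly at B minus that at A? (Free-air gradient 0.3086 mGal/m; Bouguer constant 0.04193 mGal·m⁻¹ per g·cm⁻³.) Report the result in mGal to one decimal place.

-33.4

Δg_SB(A) = 979213.90 − 979497.91 + 0.3086×1862.1 − 0.04193×2.43×1862.1 = 100.90 mGal
Δg_SB(B) = 979474.95 − 979497.91 + 0.3086×437.6 − 0.04193×2.43×437.6 = 67.50 mGal
Difference = 67.50 − (100.90) = -33.40 mGal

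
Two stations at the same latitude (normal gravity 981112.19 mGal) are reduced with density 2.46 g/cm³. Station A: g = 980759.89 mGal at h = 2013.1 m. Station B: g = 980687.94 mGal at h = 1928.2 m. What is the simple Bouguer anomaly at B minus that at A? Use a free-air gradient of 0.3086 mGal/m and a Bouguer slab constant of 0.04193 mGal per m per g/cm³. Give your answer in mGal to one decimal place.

Δg_SB(A) = 980759.89 − 981112.19 + 0.3086×2013.1 − 0.04193×2.46×2013.1 = 61.30 mGal
Δg_SB(B) = 980687.94 − 981112.19 + 0.3086×1928.2 − 0.04193×2.46×1928.2 = -28.10 mGal
Difference = -28.10 − (61.30) = -89.40 mGal

-89.4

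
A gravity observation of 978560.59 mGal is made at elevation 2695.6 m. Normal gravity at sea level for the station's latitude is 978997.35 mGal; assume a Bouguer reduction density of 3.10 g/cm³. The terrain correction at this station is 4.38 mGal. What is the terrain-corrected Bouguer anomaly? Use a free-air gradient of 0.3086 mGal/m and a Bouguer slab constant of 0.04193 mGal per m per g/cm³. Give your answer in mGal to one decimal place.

49.1

Free-air correction = 0.3086 × 2695.6 = 831.86 mGal
Free-air anomaly = 978560.59 − 978997.35 + (831.86) = 395.10 mGal
Bouguer slab correction = 0.04193 × 3.10 × 2695.6 = 350.38 mGal
Simple Bouguer anomaly = 395.10 − (350.38) = 44.72 mGal
Complete Bouguer anomaly = 44.72 + 4.38 = 49.10 mGal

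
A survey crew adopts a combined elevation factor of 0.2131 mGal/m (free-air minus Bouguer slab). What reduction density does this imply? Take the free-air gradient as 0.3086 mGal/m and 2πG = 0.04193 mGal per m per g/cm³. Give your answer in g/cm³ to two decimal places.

0.2131 = 0.3086 − 0.04193 × ρ
ρ = (0.3086 − 0.2131) / 0.04193 = 2.28 g/cm³

2.28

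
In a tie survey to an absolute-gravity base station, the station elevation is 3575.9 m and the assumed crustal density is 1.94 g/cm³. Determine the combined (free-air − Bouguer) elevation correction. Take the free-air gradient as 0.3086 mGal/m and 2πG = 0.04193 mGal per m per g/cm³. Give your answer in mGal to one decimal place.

812.6

Combined gradient = 0.3086 − 0.04193 × 1.94 = 0.2272558 mGal/m
Combined elevation correction = 0.2272558 × 3575.9 = 812.6 mGal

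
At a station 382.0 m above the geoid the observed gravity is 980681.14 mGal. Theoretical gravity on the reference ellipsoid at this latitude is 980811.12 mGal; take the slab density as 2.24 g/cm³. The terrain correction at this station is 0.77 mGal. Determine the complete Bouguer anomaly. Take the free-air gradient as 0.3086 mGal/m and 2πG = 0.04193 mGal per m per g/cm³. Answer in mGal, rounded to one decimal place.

-47.2

Free-air correction = 0.3086 × 382.0 = 117.89 mGal
Free-air anomaly = 980681.14 − 980811.12 + (117.89) = -12.09 mGal
Bouguer slab correction = 0.04193 × 2.24 × 382.0 = 35.88 mGal
Simple Bouguer anomaly = -12.09 − (35.88) = -47.97 mGal
Complete Bouguer anomaly = -47.97 + 0.77 = -47.20 mGal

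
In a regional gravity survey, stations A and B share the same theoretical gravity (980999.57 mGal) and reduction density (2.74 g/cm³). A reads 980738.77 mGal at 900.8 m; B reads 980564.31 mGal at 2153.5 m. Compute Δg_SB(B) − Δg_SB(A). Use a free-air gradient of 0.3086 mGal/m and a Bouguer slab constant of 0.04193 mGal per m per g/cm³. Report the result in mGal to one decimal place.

Δg_SB(A) = 980738.77 − 980999.57 + 0.3086×900.8 − 0.04193×2.74×900.8 = -86.30 mGal
Δg_SB(B) = 980564.31 − 980999.57 + 0.3086×2153.5 − 0.04193×2.74×2153.5 = -18.10 mGal
Difference = -18.10 − (-86.30) = 68.20 mGal

68.2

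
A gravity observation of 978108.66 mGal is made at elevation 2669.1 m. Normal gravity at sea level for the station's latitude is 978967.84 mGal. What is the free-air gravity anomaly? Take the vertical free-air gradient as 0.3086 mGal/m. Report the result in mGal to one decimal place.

Free-air correction = 0.3086 × 2669.1 = 823.68 mGal
Free-air anomaly = 978108.66 − 978967.84 + (823.68) = -35.50 mGal

-35.5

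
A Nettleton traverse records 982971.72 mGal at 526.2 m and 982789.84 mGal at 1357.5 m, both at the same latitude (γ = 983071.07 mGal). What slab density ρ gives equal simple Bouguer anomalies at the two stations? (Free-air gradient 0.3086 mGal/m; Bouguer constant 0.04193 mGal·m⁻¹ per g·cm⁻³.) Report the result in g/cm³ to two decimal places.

Δg_obs = 982789.84 − 982971.72 = -181.88 mGal over Δh = 1357.5 − 526.2 = 831.3 m
Equal Bouguer anomalies ⇒ Δg_obs + (0.3086 − 0.04193ρ)·Δh = 0
0.3086 − 0.04193ρ = −Δg_obs/Δh = 0.21879
ρ = (0.3086 − 0.21879) / 0.04193 = 2.14 g/cm³

2.14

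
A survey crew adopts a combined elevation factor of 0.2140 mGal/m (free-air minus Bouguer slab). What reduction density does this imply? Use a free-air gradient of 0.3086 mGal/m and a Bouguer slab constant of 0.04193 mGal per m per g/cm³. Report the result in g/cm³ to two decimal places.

0.2140 = 0.3086 − 0.04193 × ρ
ρ = (0.3086 − 0.2140) / 0.04193 = 2.26 g/cm³

2.26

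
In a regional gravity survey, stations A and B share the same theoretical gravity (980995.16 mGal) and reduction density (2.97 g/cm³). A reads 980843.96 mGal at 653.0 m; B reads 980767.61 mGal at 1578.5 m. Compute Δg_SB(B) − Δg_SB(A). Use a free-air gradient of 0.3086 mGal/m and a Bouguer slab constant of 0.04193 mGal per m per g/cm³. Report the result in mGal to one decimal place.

Δg_SB(A) = 980843.96 − 980995.16 + 0.3086×653.0 − 0.04193×2.97×653.0 = -31.00 mGal
Δg_SB(B) = 980767.61 − 980995.16 + 0.3086×1578.5 − 0.04193×2.97×1578.5 = 63.00 mGal
Difference = 63.00 − (-31.00) = 94.00 mGal

94.0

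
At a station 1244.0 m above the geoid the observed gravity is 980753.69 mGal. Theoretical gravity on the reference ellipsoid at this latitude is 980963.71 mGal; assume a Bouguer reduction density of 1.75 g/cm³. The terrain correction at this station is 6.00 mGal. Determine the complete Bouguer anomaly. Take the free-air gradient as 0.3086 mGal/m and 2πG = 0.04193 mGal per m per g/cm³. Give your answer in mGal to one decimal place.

Free-air correction = 0.3086 × 1244.0 = 383.90 mGal
Free-air anomaly = 980753.69 − 980963.71 + (383.90) = 173.88 mGal
Bouguer slab correction = 0.04193 × 1.75 × 1244.0 = 91.28 mGal
Simple Bouguer anomaly = 173.88 − (91.28) = 82.60 mGal
Complete Bouguer anomaly = 82.60 + 6.00 = 88.60 mGal

88.6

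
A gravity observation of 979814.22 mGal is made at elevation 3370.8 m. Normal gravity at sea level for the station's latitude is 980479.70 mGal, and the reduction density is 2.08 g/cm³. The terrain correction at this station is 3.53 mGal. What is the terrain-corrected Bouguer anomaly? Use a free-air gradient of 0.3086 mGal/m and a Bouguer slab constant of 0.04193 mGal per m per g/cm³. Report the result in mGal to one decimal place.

Free-air correction = 0.3086 × 3370.8 = 1040.23 mGal
Free-air anomaly = 979814.22 − 980479.70 + (1040.23) = 374.75 mGal
Bouguer slab correction = 0.04193 × 2.08 × 3370.8 = 293.98 mGal
Simple Bouguer anomaly = 374.75 − (293.98) = 80.77 mGal
Complete Bouguer anomaly = 80.77 + 3.53 = 84.30 mGal

84.3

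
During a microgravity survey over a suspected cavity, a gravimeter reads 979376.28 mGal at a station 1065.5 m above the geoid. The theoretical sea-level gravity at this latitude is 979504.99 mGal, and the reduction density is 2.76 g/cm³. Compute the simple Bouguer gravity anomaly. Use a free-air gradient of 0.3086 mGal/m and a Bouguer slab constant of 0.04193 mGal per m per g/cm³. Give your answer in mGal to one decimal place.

76.8

Free-air correction = 0.3086 × 1065.5 = 328.81 mGal
Free-air anomaly = 979376.28 − 979504.99 + (328.81) = 200.10 mGal
Bouguer slab correction = 0.04193 × 2.76 × 1065.5 = 123.31 mGal
Simple Bouguer anomaly = 200.10 − (123.31) = 76.79 mGal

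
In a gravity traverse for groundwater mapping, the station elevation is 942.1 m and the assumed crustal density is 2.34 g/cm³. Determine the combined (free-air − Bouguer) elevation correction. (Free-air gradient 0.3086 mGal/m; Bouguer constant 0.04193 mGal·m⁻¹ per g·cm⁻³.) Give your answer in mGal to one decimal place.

Combined gradient = 0.3086 − 0.04193 × 2.34 = 0.2104838 mGal/m
Combined elevation correction = 0.2104838 × 942.1 = 198.3 mGal

198.3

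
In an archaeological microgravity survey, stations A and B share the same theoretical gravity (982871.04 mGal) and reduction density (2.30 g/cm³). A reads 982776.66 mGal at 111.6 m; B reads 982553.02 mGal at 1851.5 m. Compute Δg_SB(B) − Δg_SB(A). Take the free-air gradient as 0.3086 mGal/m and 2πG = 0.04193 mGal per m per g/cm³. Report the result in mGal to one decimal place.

145.5

Δg_SB(A) = 982776.66 − 982871.04 + 0.3086×111.6 − 0.04193×2.30×111.6 = -70.70 mGal
Δg_SB(B) = 982553.02 − 982871.04 + 0.3086×1851.5 − 0.04193×2.30×1851.5 = 74.80 mGal
Difference = 74.80 − (-70.70) = 145.50 mGal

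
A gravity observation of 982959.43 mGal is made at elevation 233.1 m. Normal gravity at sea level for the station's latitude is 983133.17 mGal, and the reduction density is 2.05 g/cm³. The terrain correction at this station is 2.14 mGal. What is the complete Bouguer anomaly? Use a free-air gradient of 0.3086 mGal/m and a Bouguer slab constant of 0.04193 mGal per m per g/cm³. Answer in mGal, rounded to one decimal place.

-119.7

Free-air correction = 0.3086 × 233.1 = 71.93 mGal
Free-air anomaly = 982959.43 − 983133.17 + (71.93) = -101.81 mGal
Bouguer slab correction = 0.04193 × 2.05 × 233.1 = 20.04 mGal
Simple Bouguer anomaly = -101.81 − (20.04) = -121.85 mGal
Complete Bouguer anomaly = -121.85 + 2.14 = -119.71 mGal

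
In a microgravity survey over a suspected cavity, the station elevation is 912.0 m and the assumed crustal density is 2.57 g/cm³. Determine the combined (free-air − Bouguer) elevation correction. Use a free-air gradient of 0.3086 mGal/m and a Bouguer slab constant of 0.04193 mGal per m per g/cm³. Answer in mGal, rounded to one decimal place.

Combined gradient = 0.3086 − 0.04193 × 2.57 = 0.2008399 mGal/m
Combined elevation correction = 0.2008399 × 912.0 = 183.2 mGal

183.2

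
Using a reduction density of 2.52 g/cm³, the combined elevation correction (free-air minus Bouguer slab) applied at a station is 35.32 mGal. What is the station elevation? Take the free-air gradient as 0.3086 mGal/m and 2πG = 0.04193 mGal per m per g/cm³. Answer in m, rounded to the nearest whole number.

174

Combined gradient = 0.3086 − 0.04193 × 2.52 = 0.2029364 mGal/m
h = 35.32 / 0.2029364 = 174.04 m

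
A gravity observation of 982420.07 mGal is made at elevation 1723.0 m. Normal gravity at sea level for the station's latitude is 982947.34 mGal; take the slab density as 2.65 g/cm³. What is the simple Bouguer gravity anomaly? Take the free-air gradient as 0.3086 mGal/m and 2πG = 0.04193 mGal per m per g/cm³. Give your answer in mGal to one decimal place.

Free-air correction = 0.3086 × 1723.0 = 531.72 mGal
Free-air anomaly = 982420.07 − 982947.34 + (531.72) = 4.45 mGal
Bouguer slab correction = 0.04193 × 2.65 × 1723.0 = 191.45 mGal
Simple Bouguer anomaly = 4.45 − (191.45) = -187.00 mGal

-187.0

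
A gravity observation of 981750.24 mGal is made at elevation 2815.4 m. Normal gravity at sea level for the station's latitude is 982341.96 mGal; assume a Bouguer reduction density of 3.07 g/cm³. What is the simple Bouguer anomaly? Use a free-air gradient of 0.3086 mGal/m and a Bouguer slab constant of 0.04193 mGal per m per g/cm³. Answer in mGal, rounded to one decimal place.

-85.3

Free-air correction = 0.3086 × 2815.4 = 868.83 mGal
Free-air anomaly = 981750.24 − 982341.96 + (868.83) = 277.11 mGal
Bouguer slab correction = 0.04193 × 3.07 × 2815.4 = 362.41 mGal
Simple Bouguer anomaly = 277.11 − (362.41) = -85.30 mGal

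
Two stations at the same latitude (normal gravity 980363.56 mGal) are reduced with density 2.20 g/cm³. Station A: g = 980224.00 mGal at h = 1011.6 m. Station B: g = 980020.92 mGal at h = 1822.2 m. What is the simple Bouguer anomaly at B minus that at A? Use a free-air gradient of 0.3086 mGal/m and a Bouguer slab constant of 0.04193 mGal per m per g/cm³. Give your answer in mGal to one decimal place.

-27.7

Δg_SB(A) = 980224.00 − 980363.56 + 0.3086×1011.6 − 0.04193×2.20×1011.6 = 79.30 mGal
Δg_SB(B) = 980020.92 − 980363.56 + 0.3086×1822.2 − 0.04193×2.20×1822.2 = 51.60 mGal
Difference = 51.60 − (79.30) = -27.70 mGal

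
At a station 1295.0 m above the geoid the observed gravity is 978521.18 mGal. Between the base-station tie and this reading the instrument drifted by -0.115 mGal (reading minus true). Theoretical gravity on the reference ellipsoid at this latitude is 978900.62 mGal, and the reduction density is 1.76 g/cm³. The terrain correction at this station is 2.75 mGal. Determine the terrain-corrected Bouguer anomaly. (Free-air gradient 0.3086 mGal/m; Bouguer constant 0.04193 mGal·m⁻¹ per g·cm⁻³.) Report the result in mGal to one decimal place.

Drift-corrected reading = 978521.18 − (-0.115) = 978521.295 mGal
Free-air correction = 0.3086 × 1295.0 = 399.64 mGal
Free-air anomaly = 978521.295 − 978900.62 + (399.64) = 20.315 mGal
Bouguer slab correction = 0.04193 × 1.76 × 1295.0 = 95.57 mGal
Simple Bouguer anomaly = 20.315 − (95.57) = -75.255 mGal
Complete Bouguer anomaly = -75.255 + 2.75 = -72.505 mGal

-72.5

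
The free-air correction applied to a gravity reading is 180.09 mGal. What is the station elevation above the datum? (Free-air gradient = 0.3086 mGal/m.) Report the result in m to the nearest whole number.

584

h = 180.09 / 0.3086 = 583.57 m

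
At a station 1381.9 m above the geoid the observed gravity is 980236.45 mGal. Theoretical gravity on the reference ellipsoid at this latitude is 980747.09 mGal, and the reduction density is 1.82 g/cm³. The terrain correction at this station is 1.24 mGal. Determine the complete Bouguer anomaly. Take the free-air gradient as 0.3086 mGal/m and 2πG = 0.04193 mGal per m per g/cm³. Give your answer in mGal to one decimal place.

Free-air correction = 0.3086 × 1381.9 = 426.45 mGal
Free-air anomaly = 980236.45 − 980747.09 + (426.45) = -84.19 mGal
Bouguer slab correction = 0.04193 × 1.82 × 1381.9 = 105.46 mGal
Simple Bouguer anomaly = -84.19 − (105.46) = -189.65 mGal
Complete Bouguer anomaly = -189.65 + 1.24 = -188.41 mGal

-188.4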